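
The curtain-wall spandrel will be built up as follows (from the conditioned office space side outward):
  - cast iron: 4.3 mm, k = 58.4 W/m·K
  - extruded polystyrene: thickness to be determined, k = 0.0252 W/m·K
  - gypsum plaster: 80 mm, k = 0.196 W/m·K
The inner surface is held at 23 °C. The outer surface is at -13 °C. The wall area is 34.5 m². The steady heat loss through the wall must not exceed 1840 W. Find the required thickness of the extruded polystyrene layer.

L ≈ 6.72 mm

Thermal resistances in series:
R_cast iron = L/(kA) = 0.0043/(58.4×34.5) = 2.134×10^-6 K/W
R_gypsum plaster = L/(kA) = 0.08/(0.196×34.5) = 0.01183 K/W
Sum of the known resistances R_other = 0.01183 K/W
Required total resistance R_tot = ΔT/Q_allow = 36/1840 = 0.01957 K/W
R_extruded polystyrene = R_tot − R_other = 0.007732 K/W
L = R·k·A = 0.007732×0.0252×34.5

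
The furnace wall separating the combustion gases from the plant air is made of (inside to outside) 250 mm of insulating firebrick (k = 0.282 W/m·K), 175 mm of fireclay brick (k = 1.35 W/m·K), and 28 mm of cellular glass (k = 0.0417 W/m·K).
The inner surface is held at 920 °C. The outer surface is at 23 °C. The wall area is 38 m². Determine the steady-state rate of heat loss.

Q ≈ 20200 W

Thermal resistances in series:
R_insulating firebrick = L/(kA) = 0.25/(0.282×38) = 0.02333 K/W
R_fireclay brick = L/(kA) = 0.175/(1.35×38) = 0.003411 K/W
R_cellular glass = L/(kA) = 0.028/(0.0417×38) = 0.01767 K/W
R_total = 0.04441 K/W
Q = ΔT / R_total = 897 / 0.04441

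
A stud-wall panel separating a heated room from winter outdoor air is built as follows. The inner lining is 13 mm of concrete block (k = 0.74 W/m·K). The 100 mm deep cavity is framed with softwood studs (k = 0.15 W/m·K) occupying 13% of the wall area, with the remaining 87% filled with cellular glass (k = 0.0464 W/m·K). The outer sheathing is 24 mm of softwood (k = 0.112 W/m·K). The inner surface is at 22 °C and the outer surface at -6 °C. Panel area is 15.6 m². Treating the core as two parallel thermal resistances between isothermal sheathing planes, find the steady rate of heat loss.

Sheathing layers in series; stud and cavity paths in parallel between them.
R_inner = 0.013/(0.74×15.6) = 0.001126 K/W
R_stud  = 0.1/(0.15×0.13×15.6) = 0.3287 K/W
R_cav   = 0.1/(0.0464×0.87×15.6) = 0.1588 K/W
1/R_core = 1/R_stud + 1/R_cav → R_core = 0.1071 K/W
R_outer = 0.024/(0.112×15.6) = 0.01374 K/W
R_total = 0.1219 K/W
Q = ΔT/R_total = 28/0.1219

Q ≈ 230 W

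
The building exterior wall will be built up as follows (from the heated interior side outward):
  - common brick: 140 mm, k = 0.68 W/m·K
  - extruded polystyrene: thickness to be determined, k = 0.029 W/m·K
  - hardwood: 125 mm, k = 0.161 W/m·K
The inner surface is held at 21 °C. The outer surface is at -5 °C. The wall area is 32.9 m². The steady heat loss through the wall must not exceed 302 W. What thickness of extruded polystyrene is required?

L ≈ 53.7 mm

Treating each layer as a thermal resistance in series:
R_common brick = L/(kA) = 0.14/(0.68×32.9) = 0.006258 K/W
R_hardwood = L/(kA) = 0.125/(0.161×32.9) = 0.0236 K/W
Sum of the known resistances R_other = 0.02986 K/W
Required total resistance R_tot = ΔT/Q_allow = 26/302 = 0.08609 K/W
R_extruded polystyrene = R_tot − R_other = 0.05624 K/W
L = R·k·A = 0.05624×0.029×32.9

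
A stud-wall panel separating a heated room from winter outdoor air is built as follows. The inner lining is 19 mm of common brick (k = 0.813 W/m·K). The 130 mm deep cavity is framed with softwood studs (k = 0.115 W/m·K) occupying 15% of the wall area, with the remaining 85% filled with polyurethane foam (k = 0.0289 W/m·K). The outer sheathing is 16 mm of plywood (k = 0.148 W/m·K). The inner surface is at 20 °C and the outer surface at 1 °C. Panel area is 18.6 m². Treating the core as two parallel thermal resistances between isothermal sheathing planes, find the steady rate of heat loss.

Q ≈ 109 W

Sheathing layers in series; stud and cavity paths in parallel between them.
R_inner = 0.019/(0.813×18.6) = 0.001256 K/W
R_stud  = 0.13/(0.115×0.15×18.6) = 0.4052 K/W
R_cav   = 0.13/(0.0289×0.85×18.6) = 0.2845 K/W
1/R_core = 1/R_stud + 1/R_cav → R_core = 0.1671 K/W
R_outer = 0.016/(0.148×18.6) = 0.005812 K/W
R_total = 0.1742 K/W
Q = ΔT/R_total = 19/0.1742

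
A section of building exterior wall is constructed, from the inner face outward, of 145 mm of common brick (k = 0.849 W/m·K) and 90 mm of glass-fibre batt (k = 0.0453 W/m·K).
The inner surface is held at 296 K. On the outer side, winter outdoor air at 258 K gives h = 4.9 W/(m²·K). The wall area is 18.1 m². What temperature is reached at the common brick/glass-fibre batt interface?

T ≈ 293 K

Thermal resistances in series:
R_common brick = L/(kA) = 0.145/(0.849×18.1) = 0.009436 K/W
R_glass-fibre batt = L/(kA) = 0.09/(0.0453×18.1) = 0.1098 K/W
R_outer film = 1/(h_o·A) = 1/(4.9×18.1) = 0.01128 K/W
R_total = 0.1305 K/W;  Q = ΔT/R_total = 38/0.1305 = 291.2 W
T_interface = T_inner − Q·ΣR(inner→interface) = 296 − 291×0.009436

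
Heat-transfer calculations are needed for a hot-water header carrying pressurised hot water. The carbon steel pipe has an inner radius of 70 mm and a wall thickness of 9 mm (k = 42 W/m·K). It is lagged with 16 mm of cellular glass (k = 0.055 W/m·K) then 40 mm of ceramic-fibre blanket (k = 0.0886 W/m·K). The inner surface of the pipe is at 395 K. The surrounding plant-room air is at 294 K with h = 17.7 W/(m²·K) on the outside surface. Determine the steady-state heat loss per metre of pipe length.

q′ ≈ 82 W/m

Cylindrical conduction, so R = ln(r₂/r₁)/(2πkL) per layer, in series:
R_carbon steel pipe wall = ln(79/70)/(2π×42×1) = 4.583×10^-4 K/W
R_cellular glass = ln(95/79)/(2π×0.055×1) = 0.5337 K/W
R_ceramic-fibre blanket = ln(135/95)/(2π×0.0886×1) = 0.6312 K/W
R_outer film = 1/(h_o·2πr_oL) = 1/(17.7×2π×0.135×1) = 0.06661 K/W
R_total = 1.232 K/W
Q = ΔT/R_total = 101/1.232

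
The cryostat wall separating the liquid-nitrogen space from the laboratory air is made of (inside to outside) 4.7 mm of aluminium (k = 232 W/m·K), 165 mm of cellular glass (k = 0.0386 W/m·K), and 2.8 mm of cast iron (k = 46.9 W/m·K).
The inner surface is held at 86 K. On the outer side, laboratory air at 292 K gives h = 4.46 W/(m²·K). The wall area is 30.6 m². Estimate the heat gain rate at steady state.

Series thermal resistances:
R_aluminium = L/(kA) = 0.0047/(232×30.6) = 6.62×10^-7 K/W
R_cellular glass = L/(kA) = 0.165/(0.0386×30.6) = 0.1397 K/W
R_cast iron = L/(kA) = 0.0028/(46.9×30.6) = 1.951×10^-6 K/W
R_outer film = 1/(h_o·A) = 1/(4.46×30.6) = 0.007327 K/W
R_total = 0.147 K/W
Q = ΔT / R_total = 206 / 0.147

Q ≈ 1400 W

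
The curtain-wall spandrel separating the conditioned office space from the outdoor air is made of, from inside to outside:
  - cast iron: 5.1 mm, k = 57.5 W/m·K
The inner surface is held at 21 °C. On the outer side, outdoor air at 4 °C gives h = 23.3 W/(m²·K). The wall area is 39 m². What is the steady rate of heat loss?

Using the resistance-network approach (series):
R_cast iron = L/(kA) = 0.0051/(57.5×39) = 2.274×10^-6 K/W
R_outer film = 1/(h_o·A) = 1/(23.3×39) = 0.0011 K/W
R_total = 0.001103 K/W
Q = ΔT / R_total = 17 / 0.001103

Q ≈ 15400 W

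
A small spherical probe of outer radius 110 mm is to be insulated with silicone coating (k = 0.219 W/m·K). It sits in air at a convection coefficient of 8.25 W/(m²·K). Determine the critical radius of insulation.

r_cr ≈ 53.1 mm

For a sphere r_cr = 2k/h = 2×0.219/8.25
r_cr = 53.1 mm; since the bare radius (110 mm) is above r_cr, any added insulation will reduce heat loss.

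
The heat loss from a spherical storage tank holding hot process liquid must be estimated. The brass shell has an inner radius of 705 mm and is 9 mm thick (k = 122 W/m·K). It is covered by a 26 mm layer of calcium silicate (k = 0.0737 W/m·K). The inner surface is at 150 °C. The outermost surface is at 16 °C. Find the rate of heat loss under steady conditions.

Each spherical layer contributes R = (1/r_i − 1/r_o)/(4πk):
R_brass shell = (1/0.705 − 1/0.714)/(4π×122) = 1.166×10^-5 K/W
R_calcium silicate = (1/0.714 − 1/0.74)/(4π×0.0737) = 0.05313 K/W
R_total = 0.05314 K/W
Q = ΔT/R_total = 134/0.05314

Q ≈ 2520 W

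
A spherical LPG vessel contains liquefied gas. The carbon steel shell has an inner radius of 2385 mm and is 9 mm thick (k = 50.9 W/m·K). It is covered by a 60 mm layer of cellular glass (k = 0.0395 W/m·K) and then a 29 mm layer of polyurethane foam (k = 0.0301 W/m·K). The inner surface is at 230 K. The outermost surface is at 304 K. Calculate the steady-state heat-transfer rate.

Q ≈ 2230 W

Each spherical layer contributes R = (1/r_i − 1/r_o)/(4πk):
R_carbon steel shell = (1/2.385 − 1/2.394)/(4π×50.9) = 2.464×10^-6 K/W
R_cellular glass = (1/2.394 − 1/2.454)/(4π×0.0395) = 0.02058 K/W
R_polyurethane foam = (1/2.454 − 1/2.483)/(4π×0.0301) = 0.01258 K/W
R_total = 0.03316 K/W
Q = ΔT/R_total = 74/0.03316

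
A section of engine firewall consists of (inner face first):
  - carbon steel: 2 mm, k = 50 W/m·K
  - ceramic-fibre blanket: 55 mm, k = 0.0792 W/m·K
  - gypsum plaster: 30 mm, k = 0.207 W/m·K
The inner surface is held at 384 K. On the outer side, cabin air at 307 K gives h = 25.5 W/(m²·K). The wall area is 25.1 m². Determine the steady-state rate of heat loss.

Using the resistance-network approach (series):
R_carbon steel = L/(kA) = 0.002/(50×25.1) = 1.594×10^-6 K/W
R_ceramic-fibre blanket = L/(kA) = 0.055/(0.0792×25.1) = 0.02767 K/W
R_gypsum plaster = L/(kA) = 0.03/(0.207×25.1) = 0.005774 K/W
R_outer film = 1/(h_o·A) = 1/(25.5×25.1) = 0.001562 K/W
R_total = 0.03501 K/W
Q = ΔT / R_total = 77 / 0.03501

Q ≈ 2200 W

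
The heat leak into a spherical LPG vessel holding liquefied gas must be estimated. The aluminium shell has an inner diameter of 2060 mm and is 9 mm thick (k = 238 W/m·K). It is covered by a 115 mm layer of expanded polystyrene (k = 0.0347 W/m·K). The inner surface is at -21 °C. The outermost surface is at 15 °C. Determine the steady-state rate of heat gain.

Q ≈ 164 W

Radial (spherical) resistances in series:
R_aluminium shell = (1/1.03 − 1/1.039)/(4π×238) = 2.812×10^-6 K/W
R_expanded polystyrene = (1/1.039 − 1/1.154)/(4π×0.0347) = 0.22 K/W
R_total = 0.22 K/W
Q = ΔT/R_total = 36/0.22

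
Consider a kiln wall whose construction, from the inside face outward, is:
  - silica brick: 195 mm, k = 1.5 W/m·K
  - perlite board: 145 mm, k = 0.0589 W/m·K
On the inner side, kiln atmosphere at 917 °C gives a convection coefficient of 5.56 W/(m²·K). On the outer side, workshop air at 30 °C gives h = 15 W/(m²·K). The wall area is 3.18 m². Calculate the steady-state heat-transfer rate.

Treating each layer as a thermal resistance in series:
R_inner film = 1/(h_i·A) = 1/(5.56×3.18) = 0.05656 K/W
R_silica brick = L/(kA) = 0.195/(1.5×3.18) = 0.04088 K/W
R_perlite board = L/(kA) = 0.145/(0.0589×3.18) = 0.7742 K/W
R_outer film = 1/(h_o·A) = 1/(15×3.18) = 0.02096 K/W
R_total = 0.8926 K/W
Q = ΔT / R_total = 887 / 0.8926

Q ≈ 994 W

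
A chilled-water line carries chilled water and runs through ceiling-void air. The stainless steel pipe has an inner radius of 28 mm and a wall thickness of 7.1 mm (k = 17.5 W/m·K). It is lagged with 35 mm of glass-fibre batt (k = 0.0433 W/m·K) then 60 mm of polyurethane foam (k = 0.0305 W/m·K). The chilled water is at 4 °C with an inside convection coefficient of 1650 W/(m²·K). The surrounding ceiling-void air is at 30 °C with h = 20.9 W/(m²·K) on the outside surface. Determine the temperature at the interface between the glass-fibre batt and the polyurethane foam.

T ≈ 15.4 °C

Cylindrical conduction, so R = ln(r₂/r₁)/(2πkL) per layer, in series:
R_inner film = 1/(h_i·2πr₁L) = 1/(1650×2π×0.028×1) = 0.003445 K/W
R_stainless steel pipe wall = ln(35.1/28)/(2π×17.5×1) = 0.002055 K/W
R_glass-fibre batt = ln(70.1/35.1)/(2π×0.0433×1) = 2.543 K/W
R_polyurethane foam = ln(130.1/70.1)/(2π×0.0305×1) = 3.227 K/W
R_outer film = 1/(h_o·2πr_oL) = 1/(20.9×2π×0.1301×1) = 0.05853 K/W
R_total = 5.833 K/W
Q = ΔT/R_total = 26/5.833
Q = 4.46 W/m
T_interface = T_inner + Q·ΣR(inner→interface) = 4 + 4.46×2.548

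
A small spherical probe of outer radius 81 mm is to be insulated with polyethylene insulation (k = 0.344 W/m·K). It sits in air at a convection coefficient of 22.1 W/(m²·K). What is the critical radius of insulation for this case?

For a sphere r_cr = 2k/h = 2×0.344/22.1
r_cr = 31.1 mm; since the bare radius (81 mm) is above r_cr, any added insulation will reduce heat loss.

r_cr ≈ 31.1 mm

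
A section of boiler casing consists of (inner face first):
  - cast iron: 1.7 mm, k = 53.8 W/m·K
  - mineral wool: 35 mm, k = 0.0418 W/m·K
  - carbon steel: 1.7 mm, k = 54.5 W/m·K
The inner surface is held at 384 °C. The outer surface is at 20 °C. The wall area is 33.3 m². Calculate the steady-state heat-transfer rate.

Treating each layer as a thermal resistance in series:
R_cast iron = L/(kA) = 0.0017/(53.8×33.3) = 9.489×10^-7 K/W
R_mineral wool = L/(kA) = 0.035/(0.0418×33.3) = 0.02514 K/W
R_carbon steel = L/(kA) = 0.0017/(54.5×33.3) = 9.367×10^-7 K/W
R_total = 0.02515 K/W
Q = ΔT / R_total = 364 / 0.02515

Q ≈ 14500 W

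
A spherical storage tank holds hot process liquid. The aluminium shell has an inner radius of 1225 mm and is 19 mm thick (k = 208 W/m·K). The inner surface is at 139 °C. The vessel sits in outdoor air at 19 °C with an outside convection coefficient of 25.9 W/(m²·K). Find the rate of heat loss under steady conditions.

Q ≈ 60300 W

Radial (spherical) resistances in series:
R_aluminium shell = (1/1.225 − 1/1.244)/(4π×208) = 4.77×10^-6 K/W
R_outer film = 1/(h·4πr_o²) = 1/(25.9×4π×1.244²) = 0.001985 K/W
R_total = 0.00199 K/W
Q = ΔT/R_total = 120/0.00199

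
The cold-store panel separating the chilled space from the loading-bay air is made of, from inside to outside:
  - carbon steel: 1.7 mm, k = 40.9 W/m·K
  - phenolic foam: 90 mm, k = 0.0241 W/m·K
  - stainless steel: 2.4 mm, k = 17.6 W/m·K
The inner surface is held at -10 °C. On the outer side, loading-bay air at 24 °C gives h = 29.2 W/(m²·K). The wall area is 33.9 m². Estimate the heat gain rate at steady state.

Using the resistance-network approach (series):
R_carbon steel = L/(kA) = 0.0017/(40.9×33.9) = 1.226×10^-6 K/W
R_phenolic foam = L/(kA) = 0.09/(0.0241×33.9) = 0.1102 K/W
R_stainless steel = L/(kA) = 0.0024/(17.6×33.9) = 4.023×10^-6 K/W
R_outer film = 1/(h_o·A) = 1/(29.2×33.9) = 0.00101 K/W
R_total = 0.1112 K/W
Q = ΔT / R_total = 34 / 0.1112

Q ≈ 306 W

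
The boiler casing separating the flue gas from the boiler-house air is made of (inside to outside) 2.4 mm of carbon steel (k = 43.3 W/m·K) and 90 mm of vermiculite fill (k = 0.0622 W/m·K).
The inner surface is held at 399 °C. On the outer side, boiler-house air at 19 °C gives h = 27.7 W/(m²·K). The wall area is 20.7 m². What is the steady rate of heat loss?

Q ≈ 5300 W

Series thermal resistances:
R_carbon steel = L/(kA) = 0.0024/(43.3×20.7) = 2.678×10^-6 K/W
R_vermiculite fill = L/(kA) = 0.09/(0.0622×20.7) = 0.0699 K/W
R_outer film = 1/(h_o·A) = 1/(27.7×20.7) = 0.001744 K/W
R_total = 0.07165 K/W
Q = ΔT / R_total = 380 / 0.07165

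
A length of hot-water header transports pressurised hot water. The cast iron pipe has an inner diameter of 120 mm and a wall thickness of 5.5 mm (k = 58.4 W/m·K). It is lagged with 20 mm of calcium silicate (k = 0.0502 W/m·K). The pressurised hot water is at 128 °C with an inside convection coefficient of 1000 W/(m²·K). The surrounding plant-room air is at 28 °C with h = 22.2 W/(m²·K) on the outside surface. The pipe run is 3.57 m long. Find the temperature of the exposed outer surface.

Treating each annulus and film as a series resistance:
R_inner film = 1/(h_i·2πr₁L) = 1/(1000×2π×0.06×3.57) = 7.43×10^-4 K/W
R_cast iron pipe wall = ln(65.5/60)/(2π×58.4×3.57) = 6.695×10^-5 K/W
R_calcium silicate = ln(85.5/65.5)/(2π×0.0502×3.57) = 0.2366 K/W
R_outer film = 1/(h_o·2πr_oL) = 1/(22.2×2π×0.0855×3.57) = 0.02349 K/W
R_total = 0.2609 K/W
Q = ΔT/R_total = 100/0.2609
Q = 383 W
T_interface = T_inner − Q·ΣR(inner→interface) = 128 − 383×0.2375

T ≈ 37 °C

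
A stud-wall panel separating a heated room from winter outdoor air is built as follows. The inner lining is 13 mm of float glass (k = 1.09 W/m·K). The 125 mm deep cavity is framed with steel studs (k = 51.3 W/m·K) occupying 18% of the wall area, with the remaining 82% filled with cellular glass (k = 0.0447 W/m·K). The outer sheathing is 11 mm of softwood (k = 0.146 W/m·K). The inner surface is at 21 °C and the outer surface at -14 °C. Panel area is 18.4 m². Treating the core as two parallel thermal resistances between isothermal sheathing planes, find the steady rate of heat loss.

Q ≈ 6390 W

Sheathing layers in series; stud and cavity paths in parallel between them.
R_inner = 0.013/(1.09×18.4) = 6.482×10^-4 K/W
R_stud  = 0.125/(51.3×0.18×18.4) = 7.357×10^-4 K/W
R_cav   = 0.125/(0.0447×0.82×18.4) = 0.1853 K/W
1/R_core = 1/R_stud + 1/R_cav → R_core = 7.328×10^-4 K/W
R_outer = 0.011/(0.146×18.4) = 0.004095 K/W
R_total = 0.005476 K/W
Q = ΔT/R_total = 35/0.005476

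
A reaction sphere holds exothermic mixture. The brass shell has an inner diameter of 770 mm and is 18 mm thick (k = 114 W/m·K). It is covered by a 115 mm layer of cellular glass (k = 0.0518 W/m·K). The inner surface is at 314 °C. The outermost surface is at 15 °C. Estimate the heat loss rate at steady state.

Q ≈ 353 W

Spherical conduction: R = (1/r_in − 1/r_out)/(4πk) per layer; series-sum.
R_brass shell = (1/0.385 − 1/0.403)/(4π×114) = 8.098×10^-5 K/W
R_cellular glass = (1/0.403 − 1/0.518)/(4π×0.0518) = 0.8463 K/W
R_total = 0.8464 K/W
Q = ΔT/R_total = 299/0.8464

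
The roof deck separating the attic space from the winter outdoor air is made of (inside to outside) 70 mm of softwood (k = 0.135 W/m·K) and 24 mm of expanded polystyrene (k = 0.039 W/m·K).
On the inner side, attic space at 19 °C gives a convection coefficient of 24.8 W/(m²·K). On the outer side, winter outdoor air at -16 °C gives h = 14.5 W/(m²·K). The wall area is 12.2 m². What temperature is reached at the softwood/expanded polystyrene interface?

Series thermal resistances:
R_inner film = 1/(h_i·A) = 1/(24.8×12.2) = 0.003305 K/W
R_softwood = L/(kA) = 0.07/(0.135×12.2) = 0.0425 K/W
R_expanded polystyrene = L/(kA) = 0.024/(0.039×12.2) = 0.05044 K/W
R_outer film = 1/(h_o·A) = 1/(14.5×12.2) = 0.005653 K/W
R_total = 0.1019 K/W;  Q = ΔT/R_total = 35/0.1019 = 343.5 W
T_interface = T_inner − Q·ΣR(inner→interface) = 19 − 343×0.04581

T ≈ 3.27 °C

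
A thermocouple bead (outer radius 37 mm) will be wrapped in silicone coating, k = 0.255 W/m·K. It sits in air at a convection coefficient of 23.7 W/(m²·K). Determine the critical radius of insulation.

r_cr ≈ 21.5 mm

For a sphere r_cr = 2k/h = 2×0.255/23.7
r_cr = 21.5 mm; since the bare radius (37 mm) is above r_cr, any added insulation will reduce heat loss.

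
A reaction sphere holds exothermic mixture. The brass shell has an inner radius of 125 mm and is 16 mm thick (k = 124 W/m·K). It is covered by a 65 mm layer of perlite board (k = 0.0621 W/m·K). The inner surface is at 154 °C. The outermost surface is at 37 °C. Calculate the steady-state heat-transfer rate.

For a spherical shell R = (1/r₁ − 1/r₂)/(4πk); film R = 1/(h·4πr²). In series:
R_brass shell = (1/0.125 − 1/0.141)/(4π×124) = 5.826×10^-4 K/W
R_perlite board = (1/0.141 − 1/0.206)/(4π×0.0621) = 2.868 K/W
R_total = 2.868 K/W
Q = ΔT/R_total = 117/2.868

Q ≈ 40.8 W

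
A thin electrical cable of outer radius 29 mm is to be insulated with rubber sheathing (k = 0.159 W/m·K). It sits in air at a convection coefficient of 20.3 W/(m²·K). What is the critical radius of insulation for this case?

r_cr ≈ 7.83 mm

For a cylinder r_cr = k/h = 0.159/20.3
r_cr = 7.83 mm; since the bare radius (29 mm) is above r_cr, any added insulation will reduce heat loss.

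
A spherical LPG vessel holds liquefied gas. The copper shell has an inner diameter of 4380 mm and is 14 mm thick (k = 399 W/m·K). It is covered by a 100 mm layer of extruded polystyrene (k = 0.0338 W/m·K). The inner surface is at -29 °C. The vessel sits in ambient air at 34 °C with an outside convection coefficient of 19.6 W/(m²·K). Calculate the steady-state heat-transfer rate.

Spherical conduction: R = (1/r_in − 1/r_out)/(4πk) per layer; series-sum.
R_copper shell = (1/2.19 − 1/2.204)/(4π×399) = 5.785×10^-7 K/W
R_extruded polystyrene = (1/2.204 − 1/2.304)/(4π×0.0338) = 0.04636 K/W
R_outer film = 1/(h·4πr_o²) = 1/(19.6×4π×2.304²) = 7.648×10^-4 K/W
R_total = 0.04713 K/W
Q = ΔT/R_total = 63/0.04713

Q ≈ 1340 W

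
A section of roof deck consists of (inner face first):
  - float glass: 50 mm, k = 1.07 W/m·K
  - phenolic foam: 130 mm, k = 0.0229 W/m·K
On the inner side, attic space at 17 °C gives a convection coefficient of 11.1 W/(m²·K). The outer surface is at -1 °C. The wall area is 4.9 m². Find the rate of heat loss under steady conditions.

Q ≈ 15.2 W

Model the wall as resistances in series:
R_inner film = 1/(h_i·A) = 1/(11.1×4.9) = 0.01839 K/W
R_float glass = L/(kA) = 0.05/(1.07×4.9) = 0.009537 K/W
R_phenolic foam = L/(kA) = 0.13/(0.0229×4.9) = 1.159 K/W
R_total = 1.186 K/W
Q = ΔT / R_total = 18 / 1.186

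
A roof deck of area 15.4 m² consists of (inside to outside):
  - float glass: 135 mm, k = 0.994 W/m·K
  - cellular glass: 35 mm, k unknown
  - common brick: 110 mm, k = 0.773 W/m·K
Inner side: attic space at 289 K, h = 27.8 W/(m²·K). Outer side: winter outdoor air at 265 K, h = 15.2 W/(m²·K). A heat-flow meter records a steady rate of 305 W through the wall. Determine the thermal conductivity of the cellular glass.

Model the wall as resistances in series:
R_inner film = 1/(h_i·A) = 1/(27.8×15.4) = 0.002336 K/W
R_float glass = L/(kA) = 0.135/(0.994×15.4) = 0.008819 K/W
R_common brick = L/(kA) = 0.11/(0.773×15.4) = 0.00924 K/W
R_outer film = 1/(h_o·A) = 1/(15.2×15.4) = 0.004272 K/W
Sum of known resistances R_other = 0.02467 K/W
Total R = ΔT/Q = 24/305 = 0.07869 K/W
R_cellular glass = R_total − R_other = 0.05402 K/W
k = L/(R·A) = 0.035/(0.05402×15.4)

k ≈ 0.0421 W/(m·K)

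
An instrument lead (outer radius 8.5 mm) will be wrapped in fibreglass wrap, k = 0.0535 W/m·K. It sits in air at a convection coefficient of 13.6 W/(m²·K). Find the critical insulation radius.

r_cr ≈ 3.93 mm

For a cylinder r_cr = k/h = 0.0535/13.6
r_cr = 3.93 mm; since the bare radius (8.5 mm) is above r_cr, any added insulation will reduce heat loss.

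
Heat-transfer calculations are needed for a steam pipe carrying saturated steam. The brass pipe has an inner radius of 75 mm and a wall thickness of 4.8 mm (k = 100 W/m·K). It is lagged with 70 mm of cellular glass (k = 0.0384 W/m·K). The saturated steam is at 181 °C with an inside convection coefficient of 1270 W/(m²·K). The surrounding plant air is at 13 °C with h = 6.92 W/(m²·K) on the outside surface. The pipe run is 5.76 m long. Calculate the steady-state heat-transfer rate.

For a radial system each layer contributes R = ln(r_out/r_in)/(2πkL); films add R = 1/(hA).
R_inner film = 1/(h_i·2πr₁L) = 1/(1270×2π×0.075×5.76) = 2.901×10^-4 K/W
R_brass pipe wall = ln(79.8/75)/(2π×100×5.76) = 1.714×10^-5 K/W
R_cellular glass = ln(149.8/79.8)/(2π×0.0384×5.76) = 0.4532 K/W
R_outer film = 1/(h_o·2πr_oL) = 1/(6.92×2π×0.1498×5.76) = 0.02666 K/W
R_total = 0.4801 K/W
Q = ΔT/R_total = 168/0.4801

Q ≈ 350 W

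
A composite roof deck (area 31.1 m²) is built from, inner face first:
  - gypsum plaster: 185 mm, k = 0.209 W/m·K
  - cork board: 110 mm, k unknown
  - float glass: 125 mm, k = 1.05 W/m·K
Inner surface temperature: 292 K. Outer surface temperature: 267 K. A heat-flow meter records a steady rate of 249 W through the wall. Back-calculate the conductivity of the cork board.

Series thermal resistances:
R_gypsum plaster = L/(kA) = 0.185/(0.209×31.1) = 0.02846 K/W
R_float glass = L/(kA) = 0.125/(1.05×31.1) = 0.003828 K/W
Sum of known resistances R_other = 0.03229 K/W
Total R = ΔT/Q = 25/249 = 0.1004 K/W
R_cork board = R_total − R_other = 0.06811 K/W
k = L/(R·A) = 0.11/(0.06811×31.1)

k ≈ 0.0519 W/(m·K)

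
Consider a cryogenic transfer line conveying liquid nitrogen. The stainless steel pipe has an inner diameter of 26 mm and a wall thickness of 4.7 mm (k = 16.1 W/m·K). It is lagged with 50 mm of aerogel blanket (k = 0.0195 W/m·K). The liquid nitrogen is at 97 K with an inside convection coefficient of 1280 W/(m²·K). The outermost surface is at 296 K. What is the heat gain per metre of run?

q′ ≈ 18.2 W/m

Per-layer cylindrical resistances, series-summed:
R_inner film = 1/(h_i·2πr₁L) = 1/(1280×2π×0.013×1) = 0.009565 K/W
R_stainless steel pipe wall = ln(17.7/13)/(2π×16.1×1) = 0.003051 K/W
R_aerogel blanket = ln(67.7/17.7)/(2π×0.0195×1) = 10.95 K/W
R_total = 10.96 K/W
Q = ΔT/R_total = 199/10.96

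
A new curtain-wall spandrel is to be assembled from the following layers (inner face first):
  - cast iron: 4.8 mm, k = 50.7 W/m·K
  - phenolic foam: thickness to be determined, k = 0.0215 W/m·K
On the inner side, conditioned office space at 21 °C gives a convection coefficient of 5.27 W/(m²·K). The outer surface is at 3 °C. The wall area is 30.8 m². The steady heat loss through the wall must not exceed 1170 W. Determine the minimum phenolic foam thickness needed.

Thermal resistances in series:
R_inner film = 1/(h_i·A) = 1/(5.27×30.8) = 0.006161 K/W
R_cast iron = L/(kA) = 0.0048/(50.7×30.8) = 3.074×10^-6 K/W
Sum of the known resistances R_other = 0.006164 K/W
Required total resistance R_tot = ΔT/Q_allow = 18/1170 = 0.01538 K/W
R_phenolic foam = R_tot − R_other = 0.009221 K/W
L = R·k·A = 0.009221×0.0215×30.8

L ≈ 6.11 mm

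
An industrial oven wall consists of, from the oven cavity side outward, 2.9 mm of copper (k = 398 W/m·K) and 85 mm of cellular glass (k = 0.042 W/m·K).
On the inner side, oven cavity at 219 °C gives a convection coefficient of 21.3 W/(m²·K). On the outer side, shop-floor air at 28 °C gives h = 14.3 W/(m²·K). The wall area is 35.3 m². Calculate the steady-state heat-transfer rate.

Q ≈ 3150 W

Using the resistance-network approach (series):
R_inner film = 1/(h_i·A) = 1/(21.3×35.3) = 0.00133 K/W
R_copper = L/(kA) = 0.0029/(398×35.3) = 2.064×10^-7 K/W
R_cellular glass = L/(kA) = 0.085/(0.042×35.3) = 0.05733 K/W
R_outer film = 1/(h_o·A) = 1/(14.3×35.3) = 0.001981 K/W
R_total = 0.06064 K/W
Q = ΔT / R_total = 191 / 0.06064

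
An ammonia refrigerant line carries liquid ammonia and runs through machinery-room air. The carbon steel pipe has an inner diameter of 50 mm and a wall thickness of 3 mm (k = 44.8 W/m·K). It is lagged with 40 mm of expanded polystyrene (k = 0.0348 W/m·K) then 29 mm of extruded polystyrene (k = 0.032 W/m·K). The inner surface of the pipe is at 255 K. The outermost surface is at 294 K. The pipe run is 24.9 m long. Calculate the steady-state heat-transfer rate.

Treating each annulus and film as a series resistance:
R_carbon steel pipe wall = ln(28/25)/(2π×44.8×24.9) = 1.617×10^-5 K/W
R_expanded polystyrene = ln(68/28)/(2π×0.0348×24.9) = 0.163 K/W
R_extruded polystyrene = ln(97/68)/(2π×0.032×24.9) = 0.07095 K/W
R_total = 0.2339 K/W
Q = ΔT/R_total = 39/0.2339

Q ≈ 167 W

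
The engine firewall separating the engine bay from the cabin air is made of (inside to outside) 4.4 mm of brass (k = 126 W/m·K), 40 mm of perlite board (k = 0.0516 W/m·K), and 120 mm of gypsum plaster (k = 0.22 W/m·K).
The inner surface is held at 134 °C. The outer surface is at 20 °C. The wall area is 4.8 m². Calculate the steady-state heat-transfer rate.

Q ≈ 414 W

Model the wall as resistances in series:
R_brass = L/(kA) = 0.0044/(126×4.8) = 7.275×10^-6 K/W
R_perlite board = L/(kA) = 0.04/(0.0516×4.8) = 0.1615 K/W
R_gypsum plaster = L/(kA) = 0.12/(0.22×4.8) = 0.1136 K/W
R_total = 0.2751 K/W
Q = ΔT / R_total = 114 / 0.2751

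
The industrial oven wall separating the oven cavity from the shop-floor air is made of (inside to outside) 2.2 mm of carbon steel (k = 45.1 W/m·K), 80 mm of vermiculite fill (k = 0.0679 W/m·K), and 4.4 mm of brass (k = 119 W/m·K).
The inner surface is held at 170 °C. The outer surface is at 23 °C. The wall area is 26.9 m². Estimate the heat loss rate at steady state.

Using the resistance-network approach (series):
R_carbon steel = L/(kA) = 0.0022/(45.1×26.9) = 1.813×10^-6 K/W
R_vermiculite fill = L/(kA) = 0.08/(0.0679×26.9) = 0.0438 K/W
R_brass = L/(kA) = 0.0044/(119×26.9) = 1.375×10^-6 K/W
R_total = 0.0438 K/W
Q = ΔT / R_total = 147 / 0.0438

Q ≈ 3360 W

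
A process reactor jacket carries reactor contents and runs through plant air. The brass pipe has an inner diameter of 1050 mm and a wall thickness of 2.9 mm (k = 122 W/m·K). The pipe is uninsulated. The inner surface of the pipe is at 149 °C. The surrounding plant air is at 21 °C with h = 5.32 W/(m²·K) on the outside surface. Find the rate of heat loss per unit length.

q′ ≈ 2260 W/m

For a radial system each layer contributes R = ln(r_out/r_in)/(2πkL); films add R = 1/(hA).
R_brass pipe wall = ln(527.9/525)/(2π×122×1) = 7.186×10^-6 K/W
R_outer film = 1/(h_o·2πr_oL) = 1/(5.32×2π×0.5279×1) = 0.05667 K/W
R_total = 0.05668 K/W
Q = ΔT/R_total = 128/0.05668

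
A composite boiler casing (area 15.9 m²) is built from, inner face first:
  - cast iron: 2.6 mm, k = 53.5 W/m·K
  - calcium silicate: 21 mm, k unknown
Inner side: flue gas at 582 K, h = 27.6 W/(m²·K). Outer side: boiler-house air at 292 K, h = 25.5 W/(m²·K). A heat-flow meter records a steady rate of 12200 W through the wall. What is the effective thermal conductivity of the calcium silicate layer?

Model the wall as resistances in series:
R_inner film = 1/(h_i·A) = 1/(27.6×15.9) = 0.002279 K/W
R_cast iron = L/(kA) = 0.0026/(53.5×15.9) = 3.056×10^-6 K/W
R_outer film = 1/(h_o·A) = 1/(25.5×15.9) = 0.002466 K/W
Sum of known resistances R_other = 0.004748 K/W
Total R = ΔT/Q = 290/12200 = 0.02377 K/W
R_calcium silicate = R_total − R_other = 0.01902 K/W
k = L/(R·A) = 0.021/(0.01902×15.9)

k ≈ 0.0694 W/(m·K)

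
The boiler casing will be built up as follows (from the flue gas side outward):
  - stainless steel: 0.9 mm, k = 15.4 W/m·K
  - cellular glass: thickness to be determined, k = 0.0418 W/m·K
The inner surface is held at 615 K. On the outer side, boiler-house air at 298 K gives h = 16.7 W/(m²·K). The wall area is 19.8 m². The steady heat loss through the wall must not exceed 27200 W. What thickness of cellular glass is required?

Thermal resistances in series:
R_stainless steel = L/(kA) = 0.0009/(15.4×19.8) = 2.952×10^-6 K/W
R_outer film = 1/(h_o·A) = 1/(16.7×19.8) = 0.003024 K/W
Sum of the known resistances R_other = 0.003027 K/W
Required total resistance R_tot = ΔT/Q_allow = 317/27200 = 0.01165 K/W
R_cellular glass = R_tot − R_other = 0.008627 K/W
L = R·k·A = 0.008627×0.0418×19.8

L ≈ 7.14 mm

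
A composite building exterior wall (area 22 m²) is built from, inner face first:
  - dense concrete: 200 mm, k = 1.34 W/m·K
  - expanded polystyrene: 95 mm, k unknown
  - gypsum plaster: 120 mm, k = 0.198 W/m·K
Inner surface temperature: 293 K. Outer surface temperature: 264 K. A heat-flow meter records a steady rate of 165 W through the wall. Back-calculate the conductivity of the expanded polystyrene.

k ≈ 0.0305 W/(m·K)

Series thermal resistances:
R_dense concrete = L/(kA) = 0.2/(1.34×22) = 0.006784 K/W
R_gypsum plaster = L/(kA) = 0.12/(0.198×22) = 0.02755 K/W
Sum of known resistances R_other = 0.03433 K/W
Total R = ΔT/Q = 29/165 = 0.1758 K/W
R_expanded polystyrene = R_total − R_other = 0.1414 K/W
k = L/(R·A) = 0.095/(0.1414×22)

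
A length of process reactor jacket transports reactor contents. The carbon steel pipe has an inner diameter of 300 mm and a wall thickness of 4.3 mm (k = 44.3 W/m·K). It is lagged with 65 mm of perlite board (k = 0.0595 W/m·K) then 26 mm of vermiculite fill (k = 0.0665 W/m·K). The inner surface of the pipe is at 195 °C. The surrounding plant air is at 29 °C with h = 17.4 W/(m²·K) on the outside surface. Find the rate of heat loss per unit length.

q′ ≈ 133 W/m

Per-layer cylindrical resistances, series-summed:
R_carbon steel pipe wall = ln(154.3/150)/(2π×44.3×1) = 1.015×10^-4 K/W
R_perlite board = ln(219.3/154.3)/(2π×0.0595×1) = 0.9403 K/W
R_vermiculite fill = ln(245.3/219.3)/(2π×0.0665×1) = 0.2681 K/W
R_outer film = 1/(h_o·2πr_oL) = 1/(17.4×2π×0.2453×1) = 0.03729 K/W
R_total = 1.246 K/W
Q = ΔT/R_total = 166/1.246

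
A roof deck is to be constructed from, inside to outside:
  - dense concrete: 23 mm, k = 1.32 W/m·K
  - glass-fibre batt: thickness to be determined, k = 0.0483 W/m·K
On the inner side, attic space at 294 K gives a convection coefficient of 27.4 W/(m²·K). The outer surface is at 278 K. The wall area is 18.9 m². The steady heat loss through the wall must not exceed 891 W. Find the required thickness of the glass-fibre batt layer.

L ≈ 13.8 mm

Series thermal resistances:
R_inner film = 1/(h_i·A) = 1/(27.4×18.9) = 0.001931 K/W
R_dense concrete = L/(kA) = 0.023/(1.32×18.9) = 9.219×10^-4 K/W
Sum of the known resistances R_other = 0.002853 K/W
Required total resistance R_tot = ΔT/Q_allow = 16/891 = 0.01796 K/W
R_glass-fibre batt = R_tot − R_other = 0.0151 K/W
L = R·k·A = 0.0151×0.0483×18.9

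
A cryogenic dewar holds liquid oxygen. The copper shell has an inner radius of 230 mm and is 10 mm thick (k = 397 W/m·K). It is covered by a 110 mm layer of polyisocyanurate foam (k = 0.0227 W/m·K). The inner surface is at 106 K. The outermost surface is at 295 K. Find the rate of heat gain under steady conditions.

Q ≈ 41.2 W

Each spherical layer contributes R = (1/r_i − 1/r_o)/(4πk):
R_copper shell = (1/0.23 − 1/0.24)/(4π×397) = 3.631×10^-5 K/W
R_polyisocyanurate foam = (1/0.24 − 1/0.35)/(4π×0.0227) = 4.591 K/W
R_total = 4.591 K/W
Q = ΔT/R_total = 189/4.591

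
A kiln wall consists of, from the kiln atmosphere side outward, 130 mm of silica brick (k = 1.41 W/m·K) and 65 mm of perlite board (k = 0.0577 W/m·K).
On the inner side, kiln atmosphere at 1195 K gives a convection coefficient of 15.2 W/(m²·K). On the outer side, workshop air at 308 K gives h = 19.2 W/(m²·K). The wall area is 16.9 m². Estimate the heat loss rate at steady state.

Q ≈ 11200 W

Using the resistance-network approach (series):
R_inner film = 1/(h_i·A) = 1/(15.2×16.9) = 0.003893 K/W
R_silica brick = L/(kA) = 0.13/(1.41×16.9) = 0.005456 K/W
R_perlite board = L/(kA) = 0.065/(0.0577×16.9) = 0.06666 K/W
R_outer film = 1/(h_o·A) = 1/(19.2×16.9) = 0.003082 K/W
R_total = 0.07909 K/W
Q = ΔT / R_total = 887 / 0.07909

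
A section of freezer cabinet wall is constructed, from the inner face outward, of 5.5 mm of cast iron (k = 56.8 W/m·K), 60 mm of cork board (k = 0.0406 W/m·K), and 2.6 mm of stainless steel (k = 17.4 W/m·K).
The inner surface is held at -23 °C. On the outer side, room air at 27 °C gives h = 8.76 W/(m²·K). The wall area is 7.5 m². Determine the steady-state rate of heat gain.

Thermal resistances in series:
R_cast iron = L/(kA) = 0.0055/(56.8×7.5) = 1.291×10^-5 K/W
R_cork board = L/(kA) = 0.06/(0.0406×7.5) = 0.197 K/W
R_stainless steel = L/(kA) = 0.0026/(17.4×7.5) = 1.992×10^-5 K/W
R_outer film = 1/(h_o·A) = 1/(8.76×7.5) = 0.01522 K/W
R_total = 0.2123 K/W
Q = ΔT / R_total = 50 / 0.2123

Q ≈ 236 W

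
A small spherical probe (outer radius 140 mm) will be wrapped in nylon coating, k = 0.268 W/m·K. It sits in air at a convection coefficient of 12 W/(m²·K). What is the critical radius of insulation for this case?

r_cr ≈ 44.7 mm

For a sphere r_cr = 2k/h = 2×0.268/12
r_cr = 44.7 mm; since the bare radius (140 mm) is above r_cr, any added insulation will reduce heat loss.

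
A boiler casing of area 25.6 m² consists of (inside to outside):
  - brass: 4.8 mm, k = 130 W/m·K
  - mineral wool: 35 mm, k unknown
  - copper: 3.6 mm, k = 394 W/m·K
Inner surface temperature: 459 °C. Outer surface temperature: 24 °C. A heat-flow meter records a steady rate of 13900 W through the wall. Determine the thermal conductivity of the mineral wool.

Series thermal resistances:
R_brass = L/(kA) = 0.0048/(130×25.6) = 1.442×10^-6 K/W
R_copper = L/(kA) = 0.0036/(394×25.6) = 3.569×10^-7 K/W
Sum of known resistances R_other = 1.799×10^-6 K/W
Total R = ΔT/Q = 435/13900 = 0.03129 K/W
R_mineral wool = R_total − R_other = 0.03129 K/W
k = L/(R·A) = 0.035/(0.03129×25.6)

k ≈ 0.0437 W/(m·K)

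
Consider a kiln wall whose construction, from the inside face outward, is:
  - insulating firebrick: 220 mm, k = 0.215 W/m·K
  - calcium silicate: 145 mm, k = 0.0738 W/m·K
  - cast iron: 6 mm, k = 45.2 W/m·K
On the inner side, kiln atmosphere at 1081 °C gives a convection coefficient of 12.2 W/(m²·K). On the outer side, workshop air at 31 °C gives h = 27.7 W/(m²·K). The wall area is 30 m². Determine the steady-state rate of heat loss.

Q ≈ 10100 W

Series thermal resistances:
R_inner film = 1/(h_i·A) = 1/(12.2×30) = 0.002732 K/W
R_insulating firebrick = L/(kA) = 0.22/(0.215×30) = 0.03411 K/W
R_calcium silicate = L/(kA) = 0.145/(0.0738×30) = 0.06549 K/W
R_cast iron = L/(kA) = 0.006/(45.2×30) = 4.425×10^-6 K/W
R_outer film = 1/(h_o·A) = 1/(27.7×30) = 0.001203 K/W
R_total = 0.1035 K/W
Q = ΔT / R_total = 1050 / 0.1035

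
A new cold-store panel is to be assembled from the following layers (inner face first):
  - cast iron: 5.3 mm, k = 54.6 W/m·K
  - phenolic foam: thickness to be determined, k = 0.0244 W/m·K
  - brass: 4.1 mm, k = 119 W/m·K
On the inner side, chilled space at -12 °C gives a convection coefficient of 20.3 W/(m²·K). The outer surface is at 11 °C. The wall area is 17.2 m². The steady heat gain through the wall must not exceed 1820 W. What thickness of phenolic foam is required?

Using the resistance-network approach (series):
R_inner film = 1/(h_i·A) = 1/(20.3×17.2) = 0.002864 K/W
R_cast iron = L/(kA) = 0.0053/(54.6×17.2) = 5.644×10^-6 K/W
R_brass = L/(kA) = 0.0041/(119×17.2) = 2.003×10^-6 K/W
Sum of the known resistances R_other = 0.002872 K/W
Required total resistance R_tot = ΔT/Q_allow = 23/1820 = 0.01264 K/W
R_phenolic foam = R_tot − R_other = 0.009766 K/W
L = R·k·A = 0.009766×0.0244×17.2

L ≈ 4.1 mm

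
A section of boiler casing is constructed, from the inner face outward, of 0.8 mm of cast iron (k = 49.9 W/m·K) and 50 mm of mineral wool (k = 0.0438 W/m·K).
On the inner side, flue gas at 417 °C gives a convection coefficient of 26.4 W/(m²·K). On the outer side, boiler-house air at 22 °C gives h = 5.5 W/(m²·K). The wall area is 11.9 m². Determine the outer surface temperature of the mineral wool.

Thermal resistances in series:
R_inner film = 1/(h_i·A) = 1/(26.4×11.9) = 0.003183 K/W
R_cast iron = L/(kA) = 0.0008/(49.9×11.9) = 1.347×10^-6 K/W
R_mineral wool = L/(kA) = 0.05/(0.0438×11.9) = 0.09593 K/W
R_outer film = 1/(h_o·A) = 1/(5.5×11.9) = 0.01528 K/W
R_total = 0.1144 K/W;  Q = ΔT/R_total = 395/0.1144 = 3453 W
T_interface = T_inner − Q·ΣR(inner→interface) = 417 − 3450×0.09911

T ≈ 74.8 °C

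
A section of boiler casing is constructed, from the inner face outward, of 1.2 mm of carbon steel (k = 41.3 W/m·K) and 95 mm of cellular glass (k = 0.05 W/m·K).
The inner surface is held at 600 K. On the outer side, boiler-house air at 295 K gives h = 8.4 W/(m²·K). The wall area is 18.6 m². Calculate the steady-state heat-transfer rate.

Using the resistance-network approach (series):
R_carbon steel = L/(kA) = 0.0012/(41.3×18.6) = 1.562×10^-6 K/W
R_cellular glass = L/(kA) = 0.095/(0.05×18.6) = 0.1022 K/W
R_outer film = 1/(h_o·A) = 1/(8.4×18.6) = 0.0064 K/W
R_total = 0.1086 K/W
Q = ΔT / R_total = 305 / 0.1086

Q ≈ 2810 W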